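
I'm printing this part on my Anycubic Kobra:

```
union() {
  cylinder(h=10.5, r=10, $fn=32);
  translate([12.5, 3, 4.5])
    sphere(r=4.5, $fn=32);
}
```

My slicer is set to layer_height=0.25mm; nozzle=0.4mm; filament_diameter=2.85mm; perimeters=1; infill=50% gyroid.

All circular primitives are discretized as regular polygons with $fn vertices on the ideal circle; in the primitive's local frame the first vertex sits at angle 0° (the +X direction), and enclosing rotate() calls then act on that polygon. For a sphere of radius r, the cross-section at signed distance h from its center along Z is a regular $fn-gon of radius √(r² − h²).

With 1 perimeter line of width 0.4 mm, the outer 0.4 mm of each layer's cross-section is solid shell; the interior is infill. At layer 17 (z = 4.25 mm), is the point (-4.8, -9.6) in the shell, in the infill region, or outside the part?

outside

At z = 4.25 mm: the r=10 cylinder gives a regular 32-gon of circumradius 10 (constant along its height); the r=4.5 sphere at (12.5, 3) contributes a regular 32-gon of circumradius √(4.5²−0.25²) = 4.493; Taking the union: the regions partially overlap (shared area 6.46 mm²), so overlapping operands fuse into one piece — 1 connected region. Overall, the cross-section is a single solid region. The nearest boundary edge runs (-3.83, -9.24)→(-5.56, -8.31); distance from the point to it = 0.78 mm. The point is not inside any of the regions above, so it lies outside the cross-section (0.78 mm from the nearest boundary).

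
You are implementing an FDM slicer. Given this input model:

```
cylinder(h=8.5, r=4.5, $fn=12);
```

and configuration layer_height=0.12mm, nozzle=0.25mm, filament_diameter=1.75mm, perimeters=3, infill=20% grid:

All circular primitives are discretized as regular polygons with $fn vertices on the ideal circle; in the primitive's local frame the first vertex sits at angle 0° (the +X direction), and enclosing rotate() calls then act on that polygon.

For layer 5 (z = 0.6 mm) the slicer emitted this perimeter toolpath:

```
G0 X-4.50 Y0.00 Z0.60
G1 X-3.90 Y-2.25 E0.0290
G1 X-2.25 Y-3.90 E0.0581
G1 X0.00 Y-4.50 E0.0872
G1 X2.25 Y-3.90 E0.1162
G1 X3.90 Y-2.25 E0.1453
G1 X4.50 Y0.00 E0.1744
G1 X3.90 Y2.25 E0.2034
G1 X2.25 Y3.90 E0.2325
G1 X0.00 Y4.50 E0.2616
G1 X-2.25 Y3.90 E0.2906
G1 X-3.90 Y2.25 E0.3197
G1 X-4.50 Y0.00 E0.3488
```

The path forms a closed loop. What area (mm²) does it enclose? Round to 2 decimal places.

60.79 mm²

Apply the shoelace formula to the sequence of (X, Y) vertices; enclosed area = 60.79 mm².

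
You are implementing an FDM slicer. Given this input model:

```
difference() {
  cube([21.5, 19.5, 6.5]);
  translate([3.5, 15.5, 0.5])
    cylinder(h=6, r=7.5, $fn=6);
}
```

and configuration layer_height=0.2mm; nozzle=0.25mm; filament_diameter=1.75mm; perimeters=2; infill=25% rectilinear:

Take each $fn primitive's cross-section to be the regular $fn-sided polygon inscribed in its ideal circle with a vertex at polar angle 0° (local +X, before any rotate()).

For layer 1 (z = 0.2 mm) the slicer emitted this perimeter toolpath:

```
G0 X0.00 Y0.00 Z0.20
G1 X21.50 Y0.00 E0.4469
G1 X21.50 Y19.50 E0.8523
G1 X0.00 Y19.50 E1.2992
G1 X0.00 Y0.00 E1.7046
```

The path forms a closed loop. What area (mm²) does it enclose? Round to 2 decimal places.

Apply the shoelace formula to the sequence of (X, Y) vertices; enclosed area = 419.25 mm².

419.25 mm²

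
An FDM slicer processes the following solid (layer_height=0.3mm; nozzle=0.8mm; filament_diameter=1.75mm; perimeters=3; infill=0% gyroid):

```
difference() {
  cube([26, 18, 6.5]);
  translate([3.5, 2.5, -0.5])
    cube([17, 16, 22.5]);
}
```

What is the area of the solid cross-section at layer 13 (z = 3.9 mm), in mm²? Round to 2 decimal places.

204.50 mm²

At z = 3.9 mm: the 26×18 cube contributes its full rectangle (area 468.00 mm²); the cube at (3.5, 2.5) is present — its section is the full 17×16 rectangle (area 272.00 mm²); Taking the first minus the rest: starting from the 26×18 cube (468.00 mm²), the 17×16 cube at (3.5, 2.5) partially overlaps it — only the 263.50 mm² overlap (of its 272.00 mm²) is removed, clipping the outline — area = 204.50 mm². Overall, the cross-section is a single solid region. Net area = 204.50 mm².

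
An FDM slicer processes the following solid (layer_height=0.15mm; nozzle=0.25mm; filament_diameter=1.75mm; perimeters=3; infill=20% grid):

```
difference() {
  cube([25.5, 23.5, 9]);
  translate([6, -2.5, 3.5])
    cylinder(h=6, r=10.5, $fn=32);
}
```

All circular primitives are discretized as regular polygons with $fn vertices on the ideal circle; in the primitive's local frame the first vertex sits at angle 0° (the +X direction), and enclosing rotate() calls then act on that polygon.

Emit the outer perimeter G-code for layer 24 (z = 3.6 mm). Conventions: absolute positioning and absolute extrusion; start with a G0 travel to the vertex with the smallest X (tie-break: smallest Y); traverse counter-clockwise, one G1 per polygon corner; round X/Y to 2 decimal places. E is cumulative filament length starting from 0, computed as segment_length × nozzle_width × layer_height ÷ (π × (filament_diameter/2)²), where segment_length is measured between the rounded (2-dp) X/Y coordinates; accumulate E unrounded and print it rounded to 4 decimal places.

G0 X0.00 Y6.09 Z3.60
G1 X0.17 Y6.23 E0.0034
G1 X1.98 Y7.20 E0.0354
G1 X3.95 Y7.80 E0.0676
G1 X6.00 Y8.00 E0.0997
G1 X8.05 Y7.80 E0.1318
G1 X10.02 Y7.20 E0.1639
G1 X11.83 Y6.23 E0.1959
G1 X13.42 Y4.92 E0.2280
G1 X14.73 Y3.33 E0.2601
G1 X15.70 Y1.52 E0.2922
G1 X16.16 Y0.00 E0.3169
G1 X25.50 Y0.00 E0.4625
G1 X25.50 Y23.50 E0.8289
G1 X0.00 Y23.50 E1.2265
G1 X0.00 Y6.09 E1.4979

At z = 3.6 mm: the 25.5×23.5 cube contributes its full rectangle; the r=10.5 cylinder at (6, -2.5) contributes a regular 32-gon of circumradius 10.5; Subtracting the remaining from the first: starting from the 25.5×23.5 cube, the r=10.5 cylinder at (6, -2.5) partially overlaps it — only the 104.28 mm² overlap (of its 344.14 mm²) is removed, clipping the outline — 1 connected region. The outline is a single polygon with 15 vertices. Extrusion per mm of travel: 0.25 × 0.15 / (π × 0.875²) = 0.015591. Accumulating E over each segment gives final E = 1.4979.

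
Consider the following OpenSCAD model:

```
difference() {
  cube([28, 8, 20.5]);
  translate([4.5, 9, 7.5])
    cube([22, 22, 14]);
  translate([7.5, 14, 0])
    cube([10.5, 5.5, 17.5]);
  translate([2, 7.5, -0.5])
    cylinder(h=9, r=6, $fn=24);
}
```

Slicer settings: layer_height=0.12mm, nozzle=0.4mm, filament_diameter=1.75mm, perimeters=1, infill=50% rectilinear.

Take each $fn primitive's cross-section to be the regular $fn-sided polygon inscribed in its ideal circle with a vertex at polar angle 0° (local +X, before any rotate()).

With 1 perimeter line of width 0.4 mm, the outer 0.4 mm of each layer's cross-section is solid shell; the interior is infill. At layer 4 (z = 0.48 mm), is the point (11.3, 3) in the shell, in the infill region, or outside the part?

infill

At z = 0.48 mm: the cube (footprint 28×8) is included at this height; the cube at (4.5, 9) does not reach this height (z outside [7.5, 21.5]); the 10.5×5.5 cube at (7.5, 14) contributes its full rectangle; the r=6 cylinder at (2, 7.5) gives a regular 24-gon of circumradius 6 (constant along its height); After the difference (first − rest): starting from the 28×8 cube, the 10.5×5.5 cube at (7.5, 14) misses the remaining region (no effect); the r=6 cylinder at (2, 7.5) partially overlaps it — only the 43.64 mm² overlap (of its 111.81 mm²) is removed, clipping the outline — 1 connected region. Overall, the cross-section is a single solid region. The nearest boundary edge runs (28.00, 0.00)→(0.00, 0.00); distance from the point to it = 3.00 mm. The point is inside the cross-section and 3.00 mm from the nearest boundary — more than the 0.4 mm shell width (1 × 0.4), so it's in the infill interior.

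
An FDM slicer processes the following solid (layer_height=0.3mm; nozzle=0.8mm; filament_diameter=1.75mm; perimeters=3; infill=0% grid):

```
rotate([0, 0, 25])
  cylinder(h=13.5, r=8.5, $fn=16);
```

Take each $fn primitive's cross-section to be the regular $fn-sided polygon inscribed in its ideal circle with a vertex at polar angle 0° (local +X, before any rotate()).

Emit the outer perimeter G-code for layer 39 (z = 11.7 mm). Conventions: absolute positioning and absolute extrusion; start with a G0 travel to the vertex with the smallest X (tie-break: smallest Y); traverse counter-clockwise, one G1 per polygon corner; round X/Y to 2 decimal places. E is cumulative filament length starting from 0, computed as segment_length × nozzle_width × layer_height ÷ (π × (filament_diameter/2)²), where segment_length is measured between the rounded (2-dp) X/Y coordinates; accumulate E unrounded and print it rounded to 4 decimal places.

G0 X-8.49 Y-0.37 Z11.70
G1 X-7.70 Y-3.59 E0.3308
G1 X-5.74 Y-6.27 E0.6621
G1 X-2.91 Y-7.99 E0.9926
G1 X0.37 Y-8.49 E1.3236
G1 X3.59 Y-7.70 E1.6544
G1 X6.27 Y-5.74 E1.9857
G1 X7.99 Y-2.91 E2.3162
G1 X8.49 Y0.37 E2.6472
G1 X7.70 Y3.59 E2.9781
G1 X5.74 Y6.27 E3.3094
G1 X2.91 Y7.99 E3.6398
G1 X-0.37 Y8.49 E3.9709
G1 X-3.59 Y7.70 E4.3017
G1 X-6.27 Y5.74 E4.6330
G1 X-7.99 Y2.91 E4.9634
G1 X-8.49 Y-0.37 E5.2945

At z = 11.7 mm: the cylinder: section is a regular 16-gon, circumradius r=8.5; (whole slice rotated 25° about Z — lengths, areas and connectivity unchanged). The outline is a single polygon with 16 vertices. Extrusion per mm of travel: 0.8 × 0.3 / (π × 0.875²) = 0.099780. Accumulating E over each segment gives final E = 5.2945.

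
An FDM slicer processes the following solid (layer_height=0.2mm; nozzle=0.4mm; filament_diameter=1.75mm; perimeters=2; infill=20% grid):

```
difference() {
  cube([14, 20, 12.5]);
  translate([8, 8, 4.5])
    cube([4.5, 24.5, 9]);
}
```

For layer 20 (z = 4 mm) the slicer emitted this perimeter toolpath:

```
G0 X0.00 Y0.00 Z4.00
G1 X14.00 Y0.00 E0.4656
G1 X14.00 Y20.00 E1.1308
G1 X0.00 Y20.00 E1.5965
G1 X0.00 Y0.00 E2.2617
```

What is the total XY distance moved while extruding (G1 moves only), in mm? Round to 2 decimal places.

68.00 mm

Sum the Euclidean lengths of each G1 segment: total = 68.00 mm.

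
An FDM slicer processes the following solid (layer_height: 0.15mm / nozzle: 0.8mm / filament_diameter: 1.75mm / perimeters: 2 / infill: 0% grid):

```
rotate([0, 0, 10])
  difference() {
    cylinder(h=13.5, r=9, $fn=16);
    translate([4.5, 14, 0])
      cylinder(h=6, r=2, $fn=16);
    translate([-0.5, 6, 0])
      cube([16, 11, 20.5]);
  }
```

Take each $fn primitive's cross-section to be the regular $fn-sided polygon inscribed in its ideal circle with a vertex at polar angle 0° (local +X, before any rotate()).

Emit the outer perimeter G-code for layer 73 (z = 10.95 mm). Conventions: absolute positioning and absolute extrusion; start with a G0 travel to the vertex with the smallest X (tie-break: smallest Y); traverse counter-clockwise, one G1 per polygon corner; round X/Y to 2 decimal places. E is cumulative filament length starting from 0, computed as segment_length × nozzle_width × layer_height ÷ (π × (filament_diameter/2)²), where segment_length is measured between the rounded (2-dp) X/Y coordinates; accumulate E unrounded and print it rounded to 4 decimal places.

At z = 10.95 mm: the cylinder: section is a regular 16-gon, circumradius r=9; the cylinder at (4.5, 14) is absent (z outside [0, 6]); the cube at (-0.5, 6) (footprint 16×11) is included at this height; Taking the first minus the rest: starting from the r=9 cylinder, the 16×11 cube at (-0.5, 6) partially overlaps it — only the 14.58 mm² overlap (of its 176.00 mm²) is removed, clipping the outline — 1 connected region; (whole slice rotated 10° about Z — lengths, areas and connectivity unchanged). The outline is a single polygon with 16 vertices. Extrusion per mm of travel: 0.8 × 0.15 / (π × 0.875²) = 0.049890. Accumulating E over each segment gives final E = 2.9048.

G0 X-8.86 Y-1.56 Z10.95
G1 X-7.59 Y-4.84 E0.1755
G1 X-5.16 Y-7.37 E0.3505
G1 X-1.95 Y-8.79 E0.5256
G1 X1.56 Y-8.86 E0.7008
G1 X4.84 Y-7.59 E0.8762
G1 X7.37 Y-5.16 E1.0512
G1 X8.79 Y-1.95 E1.2264
G1 X8.86 Y1.56 E1.4015
G1 X7.59 Y4.84 E1.5770
G1 X5.46 Y7.06 E1.7305
G1 X-1.53 Y5.82 E2.0847
G1 X-2.04 Y8.68 E2.2296
G1 X-4.84 Y7.59 E2.3795
G1 X-7.37 Y5.16 E2.5545
G1 X-8.79 Y1.95 E2.7296
G1 X-8.86 Y-1.56 E2.9048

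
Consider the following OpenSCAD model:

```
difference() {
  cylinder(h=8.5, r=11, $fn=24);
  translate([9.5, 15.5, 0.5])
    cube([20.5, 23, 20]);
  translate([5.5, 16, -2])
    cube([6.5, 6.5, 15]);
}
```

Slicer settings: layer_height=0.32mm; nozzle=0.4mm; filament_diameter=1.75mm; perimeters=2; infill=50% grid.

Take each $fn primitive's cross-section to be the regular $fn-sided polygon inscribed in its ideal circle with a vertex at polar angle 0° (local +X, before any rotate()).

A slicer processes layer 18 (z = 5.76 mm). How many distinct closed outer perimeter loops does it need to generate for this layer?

1

At z = 5.76 mm: the r=11 cylinder contributes a regular 24-gon of circumradius 11; the cube at (9.5, 15.5) is present — its section is the full 20.5×23 rectangle; the cube at (5.5, 16) is present — its section is the full 6.5×6.5 rectangle; After the difference (first − rest): starting from the r=11 cylinder, the 20.5×23 cube at (9.5, 15.5) misses the remaining region (no effect); the 6.5×6.5 cube at (5.5, 16) misses the remaining region (no effect) — 1 connected region. The result has 1 disconnected region.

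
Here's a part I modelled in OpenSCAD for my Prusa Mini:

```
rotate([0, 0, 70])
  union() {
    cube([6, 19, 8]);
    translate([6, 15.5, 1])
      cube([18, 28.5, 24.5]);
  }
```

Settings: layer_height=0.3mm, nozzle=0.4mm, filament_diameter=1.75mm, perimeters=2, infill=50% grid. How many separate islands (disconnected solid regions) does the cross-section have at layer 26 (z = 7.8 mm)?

At z = 7.8 mm: the cube (footprint 6×19) is included at this height; the cube at (6, 15.5) is present — its section is the full 18×28.5 rectangle; Merging all regions: the 2 present regions share edge segments without overlapping in area, so areas simply add but the touching pieces fuse into one outline (the shared edge portions become interior and drop out of the boundary) — 1 connected region; (rotated 70° about Z; rotation is an isometry so areas/perimeters/island counts are preserved). Overall, the cross-section is a single solid region. Island count = 1.

1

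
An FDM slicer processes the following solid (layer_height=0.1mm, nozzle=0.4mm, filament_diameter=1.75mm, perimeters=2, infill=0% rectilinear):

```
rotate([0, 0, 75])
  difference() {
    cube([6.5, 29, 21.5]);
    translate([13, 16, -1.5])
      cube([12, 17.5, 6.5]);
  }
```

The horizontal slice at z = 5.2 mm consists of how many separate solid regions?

1

At z = 5.2 mm: the 6.5×29 cube contributes its full rectangle; the cube at (13, 16) does not reach this height (z outside [-1.5, 5]); Subtracting the remaining from the first: none of the subtracted shapes is present at this height, so the 6.5×29 cube is unchanged — 1 connected region; (whole slice rotated 75° about Z — lengths, areas and connectivity unchanged). The result has 1 disconnected region.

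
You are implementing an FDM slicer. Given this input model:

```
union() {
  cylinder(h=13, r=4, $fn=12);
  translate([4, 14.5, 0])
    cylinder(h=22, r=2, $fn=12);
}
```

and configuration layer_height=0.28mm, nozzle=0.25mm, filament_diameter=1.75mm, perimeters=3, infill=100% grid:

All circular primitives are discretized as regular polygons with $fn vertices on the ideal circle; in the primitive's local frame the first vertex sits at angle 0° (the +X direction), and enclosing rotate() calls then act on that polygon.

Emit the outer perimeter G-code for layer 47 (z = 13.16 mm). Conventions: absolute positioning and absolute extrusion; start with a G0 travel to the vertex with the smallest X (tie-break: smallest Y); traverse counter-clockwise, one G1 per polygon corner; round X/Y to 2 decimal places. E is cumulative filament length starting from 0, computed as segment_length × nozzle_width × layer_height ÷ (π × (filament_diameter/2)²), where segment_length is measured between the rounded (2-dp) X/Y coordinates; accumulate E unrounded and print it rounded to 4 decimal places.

At z = 13.16 mm: the cylinder is absent (z outside [0, 13]); the r=2 cylinder at (4, 14.5) contributes a regular 12-gon of circumradius 2; Combining (union): only the r=2 cylinder at (4, 14.5) is present, so the union is just that shape — 1 connected region. The outline is a single polygon with 12 vertices. Extrusion per mm of travel: 0.25 × 0.28 / (π × 0.875²) = 0.029103. Accumulating E over each segment gives final E = 0.3613.

G0 X2.00 Y14.50 Z13.16
G1 X2.27 Y13.50 E0.0301
G1 X3.00 Y12.77 E0.0602
G1 X4.00 Y12.50 E0.0903
G1 X5.00 Y12.77 E0.1205
G1 X5.73 Y13.50 E0.1505
G1 X6.00 Y14.50 E0.1807
G1 X5.73 Y15.50 E0.2108
G1 X5.00 Y16.23 E0.2409
G1 X4.00 Y16.50 E0.2710
G1 X3.00 Y16.23 E0.3011
G1 X2.27 Y15.50 E0.3312
G1 X2.00 Y14.50 E0.3613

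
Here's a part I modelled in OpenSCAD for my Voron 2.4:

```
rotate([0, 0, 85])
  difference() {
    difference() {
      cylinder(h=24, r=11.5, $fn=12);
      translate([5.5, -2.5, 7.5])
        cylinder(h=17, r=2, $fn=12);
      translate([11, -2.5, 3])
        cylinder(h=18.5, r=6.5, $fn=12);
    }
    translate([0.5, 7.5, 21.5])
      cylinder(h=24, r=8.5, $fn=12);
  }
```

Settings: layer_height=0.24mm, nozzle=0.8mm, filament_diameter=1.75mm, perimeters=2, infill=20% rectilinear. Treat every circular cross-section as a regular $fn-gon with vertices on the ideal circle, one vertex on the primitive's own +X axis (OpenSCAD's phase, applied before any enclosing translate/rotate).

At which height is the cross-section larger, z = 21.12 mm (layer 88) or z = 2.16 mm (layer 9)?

layer 9 (z = 2.16 mm)

Layer 88 (z = 21.12): the cylinder: section is a regular 12-gon, circumradius r=11.5 (area = (12/2)·11.500²·sin(360°/12) = 396.75 mm²); the cylinder at (5.5, -2.5): section is a regular 12-gon, circumradius r=2 (area = (12/2)·2.000²·sin(360°/12) = 12.00 mm²); the cylinder at (11, -2.5): section is a regular 12-gon, circumradius r=6.5 (area = (12/2)·6.500²·sin(360°/12) = 126.75 mm²); After the difference (first − rest): starting from the r=11.5 cylinder (396.75 mm²), the r=2 cylinder at (5.5, -2.5) lies wholly inside it (removes its full 12.00 mm² and its 12.42 mm outline becomes a hole wall); the r=6.5 cylinder at (11, -2.5) partially overlaps it — only the 46.14 mm² overlap (of its 126.75 mm²) is removed, clipping the outline — area = 338.61 mm²; the cylinder at (0.5, 7.5) is absent (z outside [21.5, 45.5]); Subtracting the remaining from the first: none of the subtracted shapes is present at this height, so that combined region is unchanged — area = 338.61 mm²; (whole slice rotated 85° about Z — lengths, areas and connectivity unchanged). So its area = 338.61 mm². Layer 9 (z = 2.16): the r=11.5 cylinder contributes a regular 12-gon of circumradius 11.5 (area = (12/2)·11.500²·sin(360°/12) = 396.75 mm²); the cylinder at (5.5, -2.5) does not reach this height (z outside [7.5, 24.5]); the cylinder at (11, -2.5) does not reach this height (z outside [3, 21.5]); After the difference (first − rest): none of the subtracted shapes is present at this height, so the r=11.5 cylinder is unchanged — area = 396.75 mm²; the cylinder at (0.5, 7.5) is not intersected at this z (z outside [21.5, 45.5]); After the difference (first − rest): none of the subtracted shapes is present at this height, so the result so far is unchanged — area = 396.75 mm²; (whole slice rotated 85° about Z — lengths, areas and connectivity unchanged). So its area = 396.75 mm². Layer 9 is larger (396.75 vs 338.61 mm²).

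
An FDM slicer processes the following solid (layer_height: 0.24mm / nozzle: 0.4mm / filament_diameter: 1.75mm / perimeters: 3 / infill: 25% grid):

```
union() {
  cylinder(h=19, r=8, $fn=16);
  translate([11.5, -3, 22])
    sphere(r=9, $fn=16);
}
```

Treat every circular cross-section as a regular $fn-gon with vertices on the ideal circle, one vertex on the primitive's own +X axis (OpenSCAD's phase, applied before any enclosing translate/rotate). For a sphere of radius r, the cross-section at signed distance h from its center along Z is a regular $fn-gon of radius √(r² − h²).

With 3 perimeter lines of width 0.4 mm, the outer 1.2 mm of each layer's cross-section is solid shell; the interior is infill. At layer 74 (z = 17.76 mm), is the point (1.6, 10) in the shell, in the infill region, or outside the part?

outside

At z = 17.76 mm: the r=8 cylinder contributes a regular 16-gon of circumradius 8; the sphere at (11.5, -3): section is a regular 16-gon, circumradius = √(r²−h²) = √(9²−4.24²) = 7.939; Combining (union): the regions partially overlap (shared area 27.25 mm²), so overlapping operands fuse into one piece — 1 connected region. Overall, the cross-section is a single solid region. The nearest boundary edge runs (0.00, 8.00)→(3.06, 7.39); distance from the point to it = 2.27 mm. The point is not inside any of the regions above, so it lies outside the cross-section (2.27 mm from the nearest boundary).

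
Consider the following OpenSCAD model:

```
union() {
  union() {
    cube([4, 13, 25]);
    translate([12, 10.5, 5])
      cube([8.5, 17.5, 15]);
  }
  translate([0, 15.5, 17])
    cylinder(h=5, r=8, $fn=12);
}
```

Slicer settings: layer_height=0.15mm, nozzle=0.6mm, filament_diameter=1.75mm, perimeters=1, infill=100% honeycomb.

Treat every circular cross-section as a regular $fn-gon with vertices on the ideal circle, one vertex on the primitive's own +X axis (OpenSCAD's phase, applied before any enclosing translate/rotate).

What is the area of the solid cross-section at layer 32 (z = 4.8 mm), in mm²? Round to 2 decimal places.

At z = 4.8 mm: the 4×13 cube contributes its full rectangle (area 52.00 mm²); the cube at (12, 10.5) is absent (z outside [5, 20]); Combining (union): only the 4×13 cube is present, so the union is just that shape — area = 52.00 mm²; the cylinder at (0, 15.5) is not intersected at this z (z outside [17, 22]); Merging all regions: only the result so far is present, so the union is just that shape — area = 52.00 mm². Overall, the cross-section is a single solid region. Net area = 52.00 mm².

52.00 mm²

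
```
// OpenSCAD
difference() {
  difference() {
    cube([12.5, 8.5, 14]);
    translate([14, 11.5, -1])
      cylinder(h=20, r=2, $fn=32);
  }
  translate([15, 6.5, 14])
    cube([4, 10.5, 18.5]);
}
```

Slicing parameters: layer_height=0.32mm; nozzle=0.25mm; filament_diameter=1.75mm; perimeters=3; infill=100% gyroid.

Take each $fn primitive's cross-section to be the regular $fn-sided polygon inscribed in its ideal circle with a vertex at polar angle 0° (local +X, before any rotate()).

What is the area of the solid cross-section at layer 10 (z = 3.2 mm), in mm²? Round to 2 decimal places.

106.25 mm²

At z = 3.2 mm: the cube (footprint 12.5×8.5) is included at this height (area 106.25 mm²); the r=2 cylinder at (14, 11.5) contributes a regular 32-gon of circumradius 2 (area = (32/2)·2.000²·sin(360°/32) = 12.49 mm²); Taking the first minus the rest: starting from the 12.5×8.5 cube (106.25 mm²), the r=2 cylinder at (14, 11.5) misses the remaining region (no effect) — area = 106.25 mm²; the cube at (15, 6.5) is absent (z outside [14, 32.5]); After the difference (first − rest): none of the subtracted shapes is present at this height, so that combined region is unchanged — area = 106.25 mm². Overall, the cross-section is a single solid region. Net area = 106.25 mm².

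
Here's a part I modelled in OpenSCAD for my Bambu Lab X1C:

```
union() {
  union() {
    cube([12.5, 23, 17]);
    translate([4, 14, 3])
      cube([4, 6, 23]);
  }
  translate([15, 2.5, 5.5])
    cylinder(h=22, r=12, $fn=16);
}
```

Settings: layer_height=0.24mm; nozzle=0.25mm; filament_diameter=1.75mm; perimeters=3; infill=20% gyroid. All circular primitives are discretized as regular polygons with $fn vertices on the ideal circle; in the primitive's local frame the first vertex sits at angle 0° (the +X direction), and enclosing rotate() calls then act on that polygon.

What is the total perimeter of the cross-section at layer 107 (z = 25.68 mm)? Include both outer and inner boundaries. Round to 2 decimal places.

At z = 25.68 mm: the cube is absent (z outside [0, 17]); the cube at (4, 14) is present — its section is the full 4×6 rectangle (perimeter 20.00 mm); Combining (union): only the 4×6 cube at (4, 14) is present, so the union is just that shape — boundary = 20.00 mm; the r=12 cylinder at (15, 2.5) contributes a regular 16-gon of circumradius 12 (perimeter = 2·16·12.000·sin(180°/16) = 74.91 mm); Taking the union: the 2 present regions are separate (no shared area or edge), so areas and boundary lengths simply add and each stays a separate island — boundary = 94.91 mm. Overall, the cross-section has 2 separate islands. Total boundary length (outer) = 94.91 mm.

94.91 mm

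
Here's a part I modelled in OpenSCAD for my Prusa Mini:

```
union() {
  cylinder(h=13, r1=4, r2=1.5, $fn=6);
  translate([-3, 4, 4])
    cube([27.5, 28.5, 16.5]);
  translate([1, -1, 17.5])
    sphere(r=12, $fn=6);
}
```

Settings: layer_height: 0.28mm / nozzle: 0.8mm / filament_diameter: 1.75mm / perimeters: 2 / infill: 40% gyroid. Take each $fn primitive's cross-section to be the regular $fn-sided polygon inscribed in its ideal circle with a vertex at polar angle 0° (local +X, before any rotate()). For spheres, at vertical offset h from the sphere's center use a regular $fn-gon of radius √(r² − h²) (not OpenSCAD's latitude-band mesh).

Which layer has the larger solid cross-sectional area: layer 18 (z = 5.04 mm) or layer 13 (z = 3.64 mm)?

Layer 18 (z = 5.04): the cone (r1=4→r2=1.5) has section circumradius 3.031 here — a regular 6-gon (area = (6/2)·3.031²·sin(360°/6) = 23.86 mm²); the 27.5×28.5 cube at (-3, 4) contributes its full rectangle (area 783.75 mm²); the sphere at (1, -1) does not reach this height (|z−center|=12.460 > r=12); Combining (union): the 2 present regions are separate (no shared area or edge), so areas and boundary lengths simply add and each stays a separate island — area = 807.61 mm². So its area = 807.61 mm². Layer 13 (z = 3.64): the cone: at t=0.280 of its height the radius interpolates to r₁+(r₂−r₁)t = 3.300, giving a regular 6-gon of that circumradius (area = (6/2)·3.300²·sin(360°/6) = 28.29 mm²); the cube at (-3, 4) is not intersected at this z (z outside [4, 20.5]); the sphere at (1, -1) is not intersected at this z (|z−center|=13.860 > r=12); Merging all regions: only the cone is present, so the union is just that shape — area = 28.29 mm². So its area = 28.29 mm². Layer 18 is larger (807.61 vs 28.29 mm²).

layer 18 (z = 5.04 mm)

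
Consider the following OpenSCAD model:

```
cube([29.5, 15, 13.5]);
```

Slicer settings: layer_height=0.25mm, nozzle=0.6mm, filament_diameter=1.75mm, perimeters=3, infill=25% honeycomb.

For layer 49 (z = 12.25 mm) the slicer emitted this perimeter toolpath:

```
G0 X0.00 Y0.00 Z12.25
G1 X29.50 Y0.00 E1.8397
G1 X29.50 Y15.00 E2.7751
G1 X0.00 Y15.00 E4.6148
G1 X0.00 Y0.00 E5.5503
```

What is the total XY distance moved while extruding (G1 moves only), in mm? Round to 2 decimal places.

89.00 mm

Sum the Euclidean lengths of each G1 segment: total = 89.00 mm.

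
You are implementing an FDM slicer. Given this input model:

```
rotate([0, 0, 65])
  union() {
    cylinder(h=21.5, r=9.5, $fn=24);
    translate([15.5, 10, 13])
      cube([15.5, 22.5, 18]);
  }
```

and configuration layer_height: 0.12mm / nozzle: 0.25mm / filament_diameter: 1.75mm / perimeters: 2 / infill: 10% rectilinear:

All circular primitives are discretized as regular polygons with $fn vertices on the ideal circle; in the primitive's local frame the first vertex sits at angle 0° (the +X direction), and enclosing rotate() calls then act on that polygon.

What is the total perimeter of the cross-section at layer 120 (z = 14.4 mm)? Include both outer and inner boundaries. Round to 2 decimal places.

135.52 mm

At z = 14.4 mm: the r=9.5 cylinder gives a regular 24-gon of circumradius 9.5 (constant along its height) (perimeter = 2·24·9.500·sin(180°/24) = 59.52 mm); the 15.5×22.5 cube at (15.5, 10) contributes its full rectangle (perimeter 76.00 mm); Merging all regions: the 2 present regions are separate (no shared area or edge), so areas and boundary lengths simply add and each stays a separate island — boundary = 135.52 mm; (whole slice rotated 65° about Z — lengths, areas and connectivity unchanged). Overall, the cross-section has 2 separate islands. Total boundary length (outer) = 135.52 mm.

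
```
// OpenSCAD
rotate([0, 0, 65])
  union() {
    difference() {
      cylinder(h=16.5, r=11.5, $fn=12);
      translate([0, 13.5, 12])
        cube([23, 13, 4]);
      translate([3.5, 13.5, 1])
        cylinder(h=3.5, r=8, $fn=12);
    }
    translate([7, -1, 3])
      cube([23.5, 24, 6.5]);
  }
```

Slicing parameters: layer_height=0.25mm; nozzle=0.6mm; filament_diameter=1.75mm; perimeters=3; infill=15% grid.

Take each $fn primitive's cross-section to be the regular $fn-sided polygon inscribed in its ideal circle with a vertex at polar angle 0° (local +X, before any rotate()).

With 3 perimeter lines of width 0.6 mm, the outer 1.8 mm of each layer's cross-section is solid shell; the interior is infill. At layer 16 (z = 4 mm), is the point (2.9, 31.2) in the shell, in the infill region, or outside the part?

shell

At z = 4 mm: the cylinder: section is a regular 12-gon, circumradius r=11.5; the cube at (0, 13.5) does not reach this height (z outside [12, 16]); the r=8 cylinder at (3.5, 13.5) gives a regular 12-gon of circumradius 8 (constant along its height); Subtracting the remaining from the first: starting from the r=11.5 cylinder, the r=8 cylinder at (3.5, 13.5) partially overlaps it — only the 44.44 mm² overlap (of its 192.00 mm²) is removed, clipping the outline — 1 connected region; the 23.5×24 cube at (7, -1) contributes its full rectangle; Combining (union): the regions partially overlap (shared area 28.54 mm²), so overlapping operands fuse into one piece — 1 connected region; (rotated 65° about Z; rotation is an isometry so areas/perimeters/island counts are preserved). Overall, the cross-section is a single solid region. Undo the 65° rotation: the query point maps to (29.502, 10.557) in the un-rotated model frame. The nearest boundary edge runs (30.50, 23.00)→(30.50, -1.00); distance from the point to it = 1.00 mm. The point is inside the cross-section, 1.00 mm from the nearest boundary — within the 1.8 mm shell band (3 × 0.6).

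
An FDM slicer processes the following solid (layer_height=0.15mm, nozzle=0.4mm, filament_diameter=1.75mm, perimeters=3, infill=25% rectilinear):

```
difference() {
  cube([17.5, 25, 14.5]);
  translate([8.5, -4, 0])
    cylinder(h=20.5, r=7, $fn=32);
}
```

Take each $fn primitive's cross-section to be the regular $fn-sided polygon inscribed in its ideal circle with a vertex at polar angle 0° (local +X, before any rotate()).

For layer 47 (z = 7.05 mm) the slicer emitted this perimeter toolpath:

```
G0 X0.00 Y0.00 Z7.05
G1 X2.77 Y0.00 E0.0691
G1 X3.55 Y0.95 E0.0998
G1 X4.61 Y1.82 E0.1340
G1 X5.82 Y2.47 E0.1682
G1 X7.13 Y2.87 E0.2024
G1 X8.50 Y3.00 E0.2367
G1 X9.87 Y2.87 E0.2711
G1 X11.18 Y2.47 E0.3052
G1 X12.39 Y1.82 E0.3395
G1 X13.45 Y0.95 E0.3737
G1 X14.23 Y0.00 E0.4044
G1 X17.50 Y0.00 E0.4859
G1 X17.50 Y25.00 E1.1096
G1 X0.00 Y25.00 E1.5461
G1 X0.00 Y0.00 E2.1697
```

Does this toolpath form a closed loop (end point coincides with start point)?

yes

Start point (G0): (0.00, 0.00). End point (last G1): the path returns to the start — closed.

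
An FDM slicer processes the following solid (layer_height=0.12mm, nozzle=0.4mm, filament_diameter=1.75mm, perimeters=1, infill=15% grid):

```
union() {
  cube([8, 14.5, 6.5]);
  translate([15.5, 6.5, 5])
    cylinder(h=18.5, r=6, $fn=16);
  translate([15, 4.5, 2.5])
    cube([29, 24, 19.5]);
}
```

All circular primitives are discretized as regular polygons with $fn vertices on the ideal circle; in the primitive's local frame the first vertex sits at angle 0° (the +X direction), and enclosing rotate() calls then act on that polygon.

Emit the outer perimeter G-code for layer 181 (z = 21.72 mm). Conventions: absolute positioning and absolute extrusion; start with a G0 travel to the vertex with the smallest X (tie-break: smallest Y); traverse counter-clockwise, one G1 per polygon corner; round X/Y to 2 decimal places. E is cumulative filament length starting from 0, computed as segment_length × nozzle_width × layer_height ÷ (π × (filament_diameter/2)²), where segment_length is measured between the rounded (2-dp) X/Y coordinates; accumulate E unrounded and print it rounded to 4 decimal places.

G0 X9.50 Y6.50 Z21.72
G1 X9.96 Y4.20 E0.0468
G1 X11.26 Y2.26 E0.0934
G1 X13.20 Y0.96 E0.1400
G1 X15.50 Y0.50 E0.1868
G1 X17.80 Y0.96 E0.2336
G1 X19.74 Y2.26 E0.2802
G1 X21.04 Y4.20 E0.3268
G1 X21.10 Y4.50 E0.3329
G1 X44.00 Y4.50 E0.7899
G1 X44.00 Y28.50 E1.2689
G1 X15.00 Y28.50 E1.8476
G1 X15.00 Y12.40 E2.1689
G1 X13.20 Y12.04 E2.2055
G1 X11.26 Y10.74 E2.2521
G1 X9.96 Y8.80 E2.2987
G1 X9.50 Y6.50 E2.3455

At z = 21.72 mm: the cube is not intersected at this z (z outside [0, 6.5]); the r=6 cylinder at (15.5, 6.5) contributes a regular 16-gon of circumradius 6; the cube at (15, 4.5) (footprint 29×24) is included at this height; Taking the union: the regions partially overlap (shared area 43.13 mm²), so overlapping operands fuse into one piece — 1 connected region. The outline is a single polygon with 16 vertices. Extrusion per mm of travel: 0.4 × 0.12 / (π × 0.875²) = 0.019956. Accumulating E over each segment gives final E = 2.3455.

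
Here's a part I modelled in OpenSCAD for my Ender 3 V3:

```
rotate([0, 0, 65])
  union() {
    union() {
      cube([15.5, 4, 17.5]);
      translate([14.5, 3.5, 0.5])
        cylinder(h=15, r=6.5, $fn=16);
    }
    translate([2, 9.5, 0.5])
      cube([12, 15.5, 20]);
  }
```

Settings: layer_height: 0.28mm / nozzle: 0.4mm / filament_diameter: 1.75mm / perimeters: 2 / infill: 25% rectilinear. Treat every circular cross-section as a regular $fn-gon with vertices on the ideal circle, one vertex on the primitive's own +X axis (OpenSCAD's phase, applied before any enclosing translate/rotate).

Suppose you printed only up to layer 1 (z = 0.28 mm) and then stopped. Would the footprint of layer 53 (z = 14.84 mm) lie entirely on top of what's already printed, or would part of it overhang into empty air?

part overhangs

Compare the two slices. At z = 0.28: the cube (footprint 15.5×4) is included at this height (area 62.00 mm²); the cylinder at (14.5, 3.5) is not intersected at this z (z outside [0.5, 15.5]); Combining (union): only the 15.5×4 cube is present, so the union is just that shape — area = 62.00 mm²; the cube at (2, 9.5) is not intersected at this z (z outside [0.5, 20.5]); Merging all regions: only the result so far is present, so the union is just that shape — area = 62.00 mm²; (whole slice rotated 65° about Z — lengths, areas and connectivity unchanged). At z = 14.84: the cube (footprint 15.5×4) is included at this height (area 62.00 mm²); the cylinder at (14.5, 3.5): section is a regular 16-gon, circumradius r=6.5 (area = (16/2)·6.500²·sin(360°/16) = 129.35 mm²); Combining (union): the regions partially overlap — summed areas 191.35 mm² minus the doubly-counted overlap 28.52 mm² gives 162.83 mm² — area = 162.83 mm²; the 12×15.5 cube at (2, 9.5) contributes its full rectangle (area 186.00 mm²); Combining (union): the regions partially overlap — summed areas 348.83 mm² minus the doubly-counted overlap 0.40 mm² gives 348.43 mm² — area = 348.43 mm²; (whole slice rotated 65° about Z — lengths, areas and connectivity unchanged). Checking containment: at z = 14.84 the cross-section extends beyond the z = 0.28 cross-section by about 286.43 mm².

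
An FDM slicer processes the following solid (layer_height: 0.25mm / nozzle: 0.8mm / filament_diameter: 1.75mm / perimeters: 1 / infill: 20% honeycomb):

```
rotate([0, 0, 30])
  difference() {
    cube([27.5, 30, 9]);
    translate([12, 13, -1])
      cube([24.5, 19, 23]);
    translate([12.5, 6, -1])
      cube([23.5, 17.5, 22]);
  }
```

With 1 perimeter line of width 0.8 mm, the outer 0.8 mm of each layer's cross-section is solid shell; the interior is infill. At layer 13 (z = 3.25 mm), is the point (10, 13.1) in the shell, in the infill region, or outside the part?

outside

At z = 3.25 mm: the cube is present — its section is the full 27.5×30 rectangle; the 24.5×19 cube at (12, 13) contributes its full rectangle; the 23.5×17.5 cube at (12.5, 6) contributes its full rectangle; Subtracting the remaining from the first: starting from the 27.5×30 cube, the 24.5×19 cube at (12, 13) partially overlaps it — only the 263.50 mm² overlap (of its 465.50 mm²) is removed, clipping the outline; the 23.5×17.5 cube at (12.5, 6) partially overlaps it — only the 105.00 mm² overlap (of its 411.25 mm²) is removed, clipping the outline — 1 connected region; (whole slice rotated 30° about Z — lengths, areas and connectivity unchanged). Overall, the cross-section is a single solid region. Undo the 30° rotation: the query point maps to (15.210, 6.345) in the un-rotated model frame. The nearest boundary edge runs (12.50, 6.00)→(27.50, 6.00); distance from the point to it = 0.34 mm. The point is not inside any of the regions above, so it lies outside the cross-section (0.34 mm from the nearest boundary).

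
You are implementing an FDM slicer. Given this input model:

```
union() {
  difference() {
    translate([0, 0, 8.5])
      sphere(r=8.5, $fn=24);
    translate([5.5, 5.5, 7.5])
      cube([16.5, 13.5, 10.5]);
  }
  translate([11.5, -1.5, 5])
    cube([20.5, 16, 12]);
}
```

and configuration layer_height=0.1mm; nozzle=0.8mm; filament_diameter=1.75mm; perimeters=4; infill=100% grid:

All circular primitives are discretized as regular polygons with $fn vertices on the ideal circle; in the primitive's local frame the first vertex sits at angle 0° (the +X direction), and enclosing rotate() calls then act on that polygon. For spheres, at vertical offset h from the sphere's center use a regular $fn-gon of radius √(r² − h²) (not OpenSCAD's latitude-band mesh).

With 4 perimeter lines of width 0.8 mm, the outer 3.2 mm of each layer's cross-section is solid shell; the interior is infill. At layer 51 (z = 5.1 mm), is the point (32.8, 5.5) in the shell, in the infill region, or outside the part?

At z = 5.1 mm: the sphere: section is a regular 24-gon, circumradius = √(r²−h²) = √(8.5²−3.4²) = 7.790; the cube at (5.5, 5.5) is absent (z outside [7.5, 18]); Taking the first minus the rest: none of the subtracted shapes is present at this height, so the r=8.5 sphere is unchanged — 1 connected region; the cube at (11.5, -1.5) (footprint 20.5×16) is included at this height; Combining (union): the 2 present regions are separate (no shared area or edge), so areas and boundary lengths simply add and each stays a separate island — 2 connected regions. Overall, the cross-section has 2 separate islands. The nearest boundary edge runs (32.00, 14.50)→(32.00, -1.50); distance from the point to it = 0.80 mm. The point is not inside any of the regions above, so it lies outside the cross-section (0.80 mm from the nearest boundary).

outside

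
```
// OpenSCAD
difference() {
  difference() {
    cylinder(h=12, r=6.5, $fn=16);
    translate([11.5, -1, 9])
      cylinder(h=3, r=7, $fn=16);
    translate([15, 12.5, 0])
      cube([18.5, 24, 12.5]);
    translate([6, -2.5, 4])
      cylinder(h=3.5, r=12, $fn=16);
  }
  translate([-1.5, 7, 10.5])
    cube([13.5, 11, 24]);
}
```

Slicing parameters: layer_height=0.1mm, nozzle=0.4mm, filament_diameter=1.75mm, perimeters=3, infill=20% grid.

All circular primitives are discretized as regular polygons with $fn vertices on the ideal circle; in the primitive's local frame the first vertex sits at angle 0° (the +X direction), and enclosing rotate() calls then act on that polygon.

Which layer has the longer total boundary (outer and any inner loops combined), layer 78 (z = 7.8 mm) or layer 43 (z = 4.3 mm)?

Layer 78 (z = 7.8): the cylinder: section is a regular 16-gon, circumradius r=6.5 (perimeter = 2·16·6.500·sin(180°/16) = 40.58 mm); the cylinder at (11.5, -1) does not reach this height (z outside [9, 12]); the cube at (15, 12.5) (footprint 18.5×24) is included at this height (perimeter 85.00 mm); the cylinder at (6, -2.5) is not intersected at this z (z outside [4, 7.5]); Subtracting the remaining from the first: starting from the r=6.5 cylinder, the 18.5×24 cube at (15, 12.5) misses the remaining region (no effect) — boundary = 40.58 mm; the cube at (-1.5, 7) is not intersected at this z (z outside [10.5, 34.5]); Subtracting the remaining from the first: none of the subtracted shapes is present at this height, so the result so far is unchanged — boundary = 40.58 mm. So its perimeter = 40.58 mm. Layer 43 (z = 4.3): the cylinder: section is a regular 16-gon, circumradius r=6.5 (perimeter = 2·16·6.500·sin(180°/16) = 40.58 mm); the cylinder at (11.5, -1) is absent (z outside [9, 12]); the cube at (15, 12.5) (footprint 18.5×24) is included at this height (perimeter 85.00 mm); the cylinder at (6, -2.5): section is a regular 16-gon, circumradius r=12 (perimeter = 2·16·12.000·sin(180°/16) = 74.91 mm); Subtracting the remaining from the first: starting from the r=6.5 cylinder, the 18.5×24 cube at (15, 12.5) misses the remaining region (no effect); the r=12 cylinder at (6, -2.5) partially overlaps it — only the 122.24 mm² overlap (of its 440.85 mm²) is removed, clipping the outline — boundary = 19.61 mm; the cube at (-1.5, 7) does not reach this height (z outside [10.5, 34.5]); Taking the first minus the rest: none of the subtracted shapes is present at this height, so that combined region is unchanged — boundary = 19.61 mm. So its perimeter = 19.61 mm. Layer 78 is larger (40.58 vs 19.61 mm).

layer 78 (z = 7.8 mm)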